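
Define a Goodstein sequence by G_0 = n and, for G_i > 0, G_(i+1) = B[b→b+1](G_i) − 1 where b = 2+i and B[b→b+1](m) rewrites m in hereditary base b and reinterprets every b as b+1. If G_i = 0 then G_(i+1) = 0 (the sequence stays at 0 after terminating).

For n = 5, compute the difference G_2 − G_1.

228

[0] 5 ≡ 2^2 + 1 (base 2). Lift 3: 28. −1: 27.
[1] 27 ≡ 3^3 (base 3). Lift 4: 256. −1: 255.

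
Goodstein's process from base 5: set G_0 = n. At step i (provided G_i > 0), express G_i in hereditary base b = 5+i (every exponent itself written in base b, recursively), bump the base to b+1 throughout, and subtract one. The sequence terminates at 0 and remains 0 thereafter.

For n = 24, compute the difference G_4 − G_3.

24 —HB5→ 4·5 + 4 —bump→ 4·6 + 4 = 28 —(−1)→ 27
27 —HB6→ 4·6 + 3 —bump→ 4·7 + 3 = 31 —(−1)→ 30
30 —HB7→ 4·7 + 2 —bump→ 4·8 + 2 = 34 —(−1)→ 33
33 —HB8→ 4·8 + 1 —bump→ 4·9 + 1 = 37 —(−1)→ 36

3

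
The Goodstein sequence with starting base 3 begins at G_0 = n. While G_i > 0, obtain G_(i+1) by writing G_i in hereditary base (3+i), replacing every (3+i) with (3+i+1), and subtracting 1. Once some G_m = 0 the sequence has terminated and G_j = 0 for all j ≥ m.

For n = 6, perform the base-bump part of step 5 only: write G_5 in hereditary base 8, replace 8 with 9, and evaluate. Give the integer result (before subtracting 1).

i=0: 6 = 2·3 (b=3); 3→4: 2·4 = 8; 8−1 = 7
i=1: 7 = 4 + 3 (b=4); 4→5: 5 + 3 = 8; 8−1 = 7
i=2: 7 = 5 + 2 (b=5); 5→6: 6 + 2 = 8; 8−1 = 7
i=3: 7 = 6 + 1 (b=6); 6→7: 7 + 1 = 8; 8−1 = 7
i=4: 7 = 7 (b=7); 7→8: 8 = 8; 8−1 = 7
i=5: 7 = 7 (b=8); 8→9: 7 = 7; 7−1 = 6

7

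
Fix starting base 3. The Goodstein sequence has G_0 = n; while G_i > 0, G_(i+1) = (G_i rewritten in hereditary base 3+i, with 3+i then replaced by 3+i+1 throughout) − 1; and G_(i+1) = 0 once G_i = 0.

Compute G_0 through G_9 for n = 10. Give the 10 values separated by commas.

i=0: 10 = 3^2 + 1 (b=3); 3→4: 4^2 + 1 = 17; 17−1 = 16
i=1: 16 = 4^2 (b=4); 4→5: 5^2 = 25; 25−1 = 24
i=2: 24 = 4·5 + 4 (b=5); 5→6: 4·6 + 4 = 28; 28−1 = 27
i=3: 27 = 4·6 + 3 (b=6); 6→7: 4·7 + 3 = 31; 31−1 = 30
i=4: 30 = 4·7 + 2 (b=7); 7→8: 4·8 + 2 = 34; 34−1 = 33
i=5: 33 = 4·8 + 1 (b=8); 8→9: 4·9 + 1 = 37; 37−1 = 36
i=6: 36 = 4·9 (b=9); 9→10: 4·10 = 40; 40−1 = 39
i=7: 39 = 3·10 + 9 (b=10); 10→11: 3·11 + 9 = 42; 42−1 = 41
i=8: 41 = 3·11 + 8 (b=11); 11→12: 3·12 + 8 = 44; 44−1 = 43

10, 16, 24, 27, 30, 33, 36, 39, 41, 43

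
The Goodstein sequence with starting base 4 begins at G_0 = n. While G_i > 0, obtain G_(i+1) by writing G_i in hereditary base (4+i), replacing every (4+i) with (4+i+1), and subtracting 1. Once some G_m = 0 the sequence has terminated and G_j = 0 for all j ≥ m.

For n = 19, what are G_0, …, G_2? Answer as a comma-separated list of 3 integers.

19, 27, 37

base 4: 19 = 4^2 + 3; at 5: 5^2 + 3 = 28; next = 27
base 5: 27 = 5^2 + 2; at 6: 6^2 + 2 = 38; next = 37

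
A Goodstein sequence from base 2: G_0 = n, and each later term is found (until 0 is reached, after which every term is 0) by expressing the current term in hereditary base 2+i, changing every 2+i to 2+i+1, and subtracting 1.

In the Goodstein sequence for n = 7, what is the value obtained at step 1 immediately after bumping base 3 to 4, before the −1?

260

[0] 7 ≡ 2^2 + 2 + 1 (base 2). Lift 3: 31. −1: 30.
[1] 30 ≡ 3^3 + 3 (base 3). Lift 4: 260. −1: 259.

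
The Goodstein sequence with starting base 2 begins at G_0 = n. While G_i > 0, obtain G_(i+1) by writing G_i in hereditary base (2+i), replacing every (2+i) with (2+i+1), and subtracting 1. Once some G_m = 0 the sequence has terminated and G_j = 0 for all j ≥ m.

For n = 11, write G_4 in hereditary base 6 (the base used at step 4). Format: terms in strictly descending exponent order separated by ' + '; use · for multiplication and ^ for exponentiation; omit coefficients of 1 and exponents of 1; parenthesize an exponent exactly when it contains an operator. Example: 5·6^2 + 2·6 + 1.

6^(6 + 1) + 1

[0] 11 ≡ 2^(2 + 1) + 2 + 1 (base 2). Lift 3: 85. −1: 84.
[1] 84 ≡ 3^(3 + 1) + 3 (base 3). Lift 4: 1028. −1: 1027.
[2] 1027 ≡ 4^(4 + 1) + 3 (base 4). Lift 5: 15628. −1: 15627.
[3] 15627 ≡ 5^(5 + 1) + 2 (base 5). Lift 6: 279938. −1: 279937.
[4] 279937 ≡ 6^(6 + 1) + 1 (base 6). Lift 7: 5764802. −1: 5764801.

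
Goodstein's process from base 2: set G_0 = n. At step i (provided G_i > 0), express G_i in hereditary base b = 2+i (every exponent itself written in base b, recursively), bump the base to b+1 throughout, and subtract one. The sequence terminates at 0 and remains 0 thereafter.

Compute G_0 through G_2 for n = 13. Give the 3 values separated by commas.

G_0 = 13. HB_2(13) = 2^(2 + 1) + 2^2 + 1. Bump = 109. G_1 = 108.
G_1 = 108. HB_3(108) = 3^(3 + 1) + 3^3. Bump = 1280. G_2 = 1279.

13, 108, 1279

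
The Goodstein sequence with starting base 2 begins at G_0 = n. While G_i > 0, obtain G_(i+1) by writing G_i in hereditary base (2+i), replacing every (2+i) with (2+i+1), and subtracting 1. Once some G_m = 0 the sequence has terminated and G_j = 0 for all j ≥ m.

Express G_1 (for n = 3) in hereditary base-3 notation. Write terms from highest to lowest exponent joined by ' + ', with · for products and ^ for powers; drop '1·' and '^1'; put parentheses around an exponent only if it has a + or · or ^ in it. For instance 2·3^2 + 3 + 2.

i=0: 3 = 2 + 1 (b=2); 2→3: 3 + 1 = 4; 4−1 = 3
i=1: 3 = 3 (b=3); 3→4: 4 = 4; 4−1 = 3

3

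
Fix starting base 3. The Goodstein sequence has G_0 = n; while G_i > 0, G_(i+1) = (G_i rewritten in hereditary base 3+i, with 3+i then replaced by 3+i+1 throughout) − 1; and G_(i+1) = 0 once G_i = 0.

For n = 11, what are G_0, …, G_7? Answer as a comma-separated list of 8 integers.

11, 17, 25, 35, 39, 43, 47, 51

(0) 11|_3 = 3^2 + 2 ↦ 4^2 + 2|_4 = 18 ⇒ 17
(1) 17|_4 = 4^2 + 1 ↦ 5^2 + 1|_5 = 26 ⇒ 25
(2) 25|_5 = 5^2 ↦ 6^2|_6 = 36 ⇒ 35
(3) 35|_6 = 5·6 + 5 ↦ 5·7 + 5|_7 = 40 ⇒ 39
(4) 39|_7 = 5·7 + 4 ↦ 5·8 + 4|_8 = 44 ⇒ 43
(5) 43|_8 = 5·8 + 3 ↦ 5·9 + 3|_9 = 48 ⇒ 47
(6) 47|_9 = 5·9 + 2 ↦ 5·10 + 2|_10 = 52 ⇒ 51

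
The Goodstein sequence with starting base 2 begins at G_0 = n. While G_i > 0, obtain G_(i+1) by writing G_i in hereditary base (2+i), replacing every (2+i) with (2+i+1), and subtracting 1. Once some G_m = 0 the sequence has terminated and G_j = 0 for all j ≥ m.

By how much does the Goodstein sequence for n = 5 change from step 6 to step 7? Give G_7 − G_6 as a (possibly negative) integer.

step 0: 5 = 2^2 + 1; sub 3 for 2: 3^3 + 1; = 28; G_1 = 28−1 = 27
step 1: 27 = 3^3; sub 4 for 3: 4^4; = 256; G_2 = 256−1 = 255
step 2: 255 = 3·4^3 + 3·4^2 + 3·4 + 3; sub 5 for 4: 3·5^3 + 3·5^2 + 3·5 + 3; = 468; G_3 = 468−1 = 467
step 3: 467 = 3·5^3 + 3·5^2 + 3·5 + 2; sub 6 for 5: 3·6^3 + 3·6^2 + 3·6 + 2; = 776; G_4 = 776−1 = 775
step 4: 775 = 3·6^3 + 3·6^2 + 3·6 + 1; sub 7 for 6: 3·7^3 + 3·7^2 + 3·7 + 1; = 1198; G_5 = 1198−1 = 1197
step 5: 1197 = 3·7^3 + 3·7^2 + 3·7; sub 8 for 7: 3·8^3 + 3·8^2 + 3·8; = 1752; G_6 = 1752−1 = 1751
step 6: 1751 = 3·8^3 + 3·8^2 + 2·8 + 7; sub 9 for 8: 3·9^3 + 3·9^2 + 2·9 + 7; = 2455; G_7 = 2455−1 = 2454

703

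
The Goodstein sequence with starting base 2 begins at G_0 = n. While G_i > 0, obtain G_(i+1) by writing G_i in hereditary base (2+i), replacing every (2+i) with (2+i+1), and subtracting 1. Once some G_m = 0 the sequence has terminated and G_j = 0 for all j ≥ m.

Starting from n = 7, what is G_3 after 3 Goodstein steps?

7 —HB2→ 2^2 + 2 + 1 —bump→ 3^3 + 3 + 1 = 31 —(−1)→ 30
30 —HB3→ 3^3 + 3 —bump→ 4^4 + 4 = 260 —(−1)→ 259
259 —HB4→ 4^4 + 3 —bump→ 5^5 + 3 = 3128 —(−1)→ 3127
3127 —HB5→ 5^5 + 2 —bump→ 6^6 + 2 = 46658 —(−1)→ 46657

3127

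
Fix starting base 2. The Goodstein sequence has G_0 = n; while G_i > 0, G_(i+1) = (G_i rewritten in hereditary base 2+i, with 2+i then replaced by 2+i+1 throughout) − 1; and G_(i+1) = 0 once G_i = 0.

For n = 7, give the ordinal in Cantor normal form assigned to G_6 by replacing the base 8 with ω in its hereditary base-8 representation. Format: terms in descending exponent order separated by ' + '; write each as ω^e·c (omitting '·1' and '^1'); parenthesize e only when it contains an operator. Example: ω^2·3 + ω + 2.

ω^7·7 + ω^6·7 + ω^5·7 + ω^4·7 + ω^3·7 + ω^2·7 + ω·7 + 7

(0) 7|_2 = 2^2 + 2 + 1 ↦ 3^3 + 3 + 1|_3 = 31 ⇒ 30
(1) 30|_3 = 3^3 + 3 ↦ 4^4 + 4|_4 = 260 ⇒ 259
(2) 259|_4 = 4^4 + 3 ↦ 5^5 + 3|_5 = 3128 ⇒ 3127
(3) 3127|_5 = 5^5 + 2 ↦ 6^6 + 2|_6 = 46658 ⇒ 46657
(4) 46657|_6 = 6^6 + 1 ↦ 7^7 + 1|_7 = 823544 ⇒ 823543
(5) 823543|_7 = 7^7 ↦ 8^8|_8 = 16777216 ⇒ 16777215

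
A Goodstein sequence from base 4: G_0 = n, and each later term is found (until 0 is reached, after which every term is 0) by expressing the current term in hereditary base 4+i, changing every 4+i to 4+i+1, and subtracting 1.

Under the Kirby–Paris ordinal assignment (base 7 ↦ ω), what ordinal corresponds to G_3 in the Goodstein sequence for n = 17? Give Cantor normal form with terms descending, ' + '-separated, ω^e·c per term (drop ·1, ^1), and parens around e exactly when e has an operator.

ω·5 + 4

i=0: 17 = 4^2 + 1 (b=4); 4→5: 5^2 + 1 = 26; 26−1 = 25
i=1: 25 = 5^2 (b=5); 5→6: 6^2 = 36; 36−1 = 35
i=2: 35 = 5·6 + 5 (b=6); 6→7: 5·7 + 5 = 40; 40−1 = 39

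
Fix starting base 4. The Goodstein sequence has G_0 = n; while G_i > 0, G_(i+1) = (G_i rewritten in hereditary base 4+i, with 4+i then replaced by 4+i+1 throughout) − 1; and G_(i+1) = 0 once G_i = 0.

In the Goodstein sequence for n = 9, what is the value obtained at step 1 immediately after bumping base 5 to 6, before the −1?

i=0: 9 = 2·4 + 1 (b=4); 4→5: 2·5 + 1 = 11; 11−1 = 10
i=1: 10 = 2·5 (b=5); 5→6: 2·6 = 12; 12−1 = 11

12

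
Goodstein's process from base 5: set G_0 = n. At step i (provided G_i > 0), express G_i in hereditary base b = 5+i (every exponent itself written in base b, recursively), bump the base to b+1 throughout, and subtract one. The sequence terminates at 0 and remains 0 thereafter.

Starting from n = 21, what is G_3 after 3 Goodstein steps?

G_0=21  [base 5] 4·5 + 1  →[5↦6]→  4·6 + 1 = 25  −1 ⇒ G_1=24
G_1=24  [base 6] 4·6  →[6↦7]→  4·7 = 28  −1 ⇒ G_2=27
G_2=27  [base 7] 3·7 + 6  →[7↦8]→  3·8 + 6 = 30  −1 ⇒ G_3=29

29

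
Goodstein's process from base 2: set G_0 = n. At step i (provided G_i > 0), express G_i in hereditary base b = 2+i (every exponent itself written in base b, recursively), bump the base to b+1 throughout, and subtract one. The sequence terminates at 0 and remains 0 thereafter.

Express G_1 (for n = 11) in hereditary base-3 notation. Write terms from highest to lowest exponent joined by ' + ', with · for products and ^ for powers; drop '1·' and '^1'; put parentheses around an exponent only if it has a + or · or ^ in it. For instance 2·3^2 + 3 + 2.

[0] 11 ≡ 2^(2 + 1) + 2 + 1 (base 2). Lift 3: 85. −1: 84.
[1] 84 ≡ 3^(3 + 1) + 3 (base 3). Lift 4: 1028. −1: 1027.

3^(3 + 1) + 3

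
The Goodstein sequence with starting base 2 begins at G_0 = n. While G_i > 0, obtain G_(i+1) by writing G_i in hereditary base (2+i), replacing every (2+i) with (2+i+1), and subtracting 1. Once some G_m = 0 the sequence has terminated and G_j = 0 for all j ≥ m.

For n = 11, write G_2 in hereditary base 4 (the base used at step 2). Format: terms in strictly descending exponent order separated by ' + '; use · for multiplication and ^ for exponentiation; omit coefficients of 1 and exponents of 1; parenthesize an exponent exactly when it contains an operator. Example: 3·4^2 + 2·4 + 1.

[0] 11 ≡ 2^(2 + 1) + 2 + 1 (base 2). Lift 3: 85. −1: 84.
[1] 84 ≡ 3^(3 + 1) + 3 (base 3). Lift 4: 1028. −1: 1027.

4^(4 + 1) + 3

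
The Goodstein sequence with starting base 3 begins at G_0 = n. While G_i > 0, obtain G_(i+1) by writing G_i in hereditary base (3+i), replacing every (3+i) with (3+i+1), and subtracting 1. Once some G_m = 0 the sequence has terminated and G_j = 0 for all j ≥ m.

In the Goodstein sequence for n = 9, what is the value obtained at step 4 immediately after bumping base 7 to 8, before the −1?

i=0: 9 = 3^2 (b=3); 3→4: 4^2 = 16; 16−1 = 15
i=1: 15 = 3·4 + 3 (b=4); 4→5: 3·5 + 3 = 18; 18−1 = 17
i=2: 17 = 3·5 + 2 (b=5); 5→6: 3·6 + 2 = 20; 20−1 = 19
i=3: 19 = 3·6 + 1 (b=6); 6→7: 3·7 + 1 = 22; 22−1 = 21
i=4: 21 = 3·7 (b=7); 7→8: 3·8 = 24; 24−1 = 23

24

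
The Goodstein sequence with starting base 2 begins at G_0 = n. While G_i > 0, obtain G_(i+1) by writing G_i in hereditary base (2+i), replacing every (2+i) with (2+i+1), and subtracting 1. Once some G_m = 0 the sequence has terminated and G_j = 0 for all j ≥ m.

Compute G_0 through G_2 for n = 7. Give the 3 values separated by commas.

(0) 7|_2 = 2^2 + 2 + 1 ↦ 3^3 + 3 + 1|_3 = 31 ⇒ 30
(1) 30|_3 = 3^3 + 3 ↦ 4^4 + 4|_4 = 260 ⇒ 259

7, 30, 259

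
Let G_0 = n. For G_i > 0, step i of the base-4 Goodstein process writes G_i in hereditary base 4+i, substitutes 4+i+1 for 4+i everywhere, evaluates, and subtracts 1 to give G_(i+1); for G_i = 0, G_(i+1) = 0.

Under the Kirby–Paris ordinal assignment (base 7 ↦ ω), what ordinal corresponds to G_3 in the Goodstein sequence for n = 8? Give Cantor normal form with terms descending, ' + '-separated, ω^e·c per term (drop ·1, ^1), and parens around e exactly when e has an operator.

G_0 = 8. HB_4(8) = 2·4. Bump = 10. G_1 = 9.
G_1 = 9. HB_5(9) = 5 + 4. Bump = 10. G_2 = 9.
G_2 = 9. HB_6(9) = 6 + 3. Bump = 10. G_3 = 9.
G_3 = 9. HB_7(9) = 7 + 2. Bump = 10. G_4 = 9.

ω + 2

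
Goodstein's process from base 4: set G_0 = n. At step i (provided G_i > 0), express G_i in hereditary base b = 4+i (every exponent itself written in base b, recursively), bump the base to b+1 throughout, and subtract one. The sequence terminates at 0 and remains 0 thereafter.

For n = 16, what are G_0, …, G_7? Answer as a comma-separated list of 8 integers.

16, 24, 27, 30, 33, 36, 39, 41

(0) 16|_4 = 4^2 ↦ 5^2|_5 = 25 ⇒ 24
(1) 24|_5 = 4·5 + 4 ↦ 4·6 + 4|_6 = 28 ⇒ 27
(2) 27|_6 = 4·6 + 3 ↦ 4·7 + 3|_7 = 31 ⇒ 30
(3) 30|_7 = 4·7 + 2 ↦ 4·8 + 2|_8 = 34 ⇒ 33
(4) 33|_8 = 4·8 + 1 ↦ 4·9 + 1|_9 = 37 ⇒ 36
(5) 36|_9 = 4·9 ↦ 4·10|_10 = 40 ⇒ 39
(6) 39|_10 = 3·10 + 9 ↦ 3·11 + 9|_11 = 42 ⇒ 41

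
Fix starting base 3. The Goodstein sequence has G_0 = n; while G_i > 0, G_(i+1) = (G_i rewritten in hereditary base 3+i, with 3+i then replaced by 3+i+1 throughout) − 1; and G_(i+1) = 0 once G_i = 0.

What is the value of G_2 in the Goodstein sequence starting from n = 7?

G_0 = 7. HB_3(7) = 2·3 + 1. Bump = 9. G_1 = 8.
G_1 = 8. HB_4(8) = 2·4. Bump = 10. G_2 = 9.
G_2 = 9. HB_5(9) = 5 + 4. Bump = 10. G_3 = 9.

9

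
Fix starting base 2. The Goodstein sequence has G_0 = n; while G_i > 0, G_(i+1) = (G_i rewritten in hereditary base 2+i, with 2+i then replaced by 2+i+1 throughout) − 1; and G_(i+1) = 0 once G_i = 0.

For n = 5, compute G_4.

775

5 —HB2→ 2^2 + 1 —bump→ 3^3 + 1 = 28 —(−1)→ 27
27 —HB3→ 3^3 —bump→ 4^4 = 256 —(−1)→ 255
255 —HB4→ 3·4^3 + 3·4^2 + 3·4 + 3 —bump→ 3·5^3 + 3·5^2 + 3·5 + 3 = 468 —(−1)→ 467
467 —HB5→ 3·5^3 + 3·5^2 + 3·5 + 2 —bump→ 3·6^3 + 3·6^2 + 3·6 + 2 = 776 —(−1)→ 775
775 —HB6→ 3·6^3 + 3·6^2 + 3·6 + 1 —bump→ 3·7^3 + 3·7^2 + 3·7 + 1 = 1198 —(−1)→ 1197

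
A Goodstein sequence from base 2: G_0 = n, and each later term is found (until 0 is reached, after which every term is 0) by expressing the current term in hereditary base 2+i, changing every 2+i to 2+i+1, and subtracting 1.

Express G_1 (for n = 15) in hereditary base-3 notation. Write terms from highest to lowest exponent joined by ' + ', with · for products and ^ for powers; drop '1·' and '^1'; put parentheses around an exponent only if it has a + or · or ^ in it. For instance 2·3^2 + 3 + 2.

3^(3 + 1) + 3^3 + 3

base 2: 15 = 2^(2 + 1) + 2^2 + 2 + 1; at 3: 3^(3 + 1) + 3^3 + 3 + 1 = 112; next = 111
base 3: 111 = 3^(3 + 1) + 3^3 + 3; at 4: 4^(4 + 1) + 4^4 + 4 = 1284; next = 1283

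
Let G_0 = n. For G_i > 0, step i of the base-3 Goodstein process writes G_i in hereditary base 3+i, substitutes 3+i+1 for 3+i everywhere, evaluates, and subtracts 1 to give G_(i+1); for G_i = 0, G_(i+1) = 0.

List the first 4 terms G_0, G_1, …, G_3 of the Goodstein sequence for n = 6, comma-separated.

(0) 6|_3 = 2·3 ↦ 2·4|_4 = 8 ⇒ 7
(1) 7|_4 = 4 + 3 ↦ 5 + 3|_5 = 8 ⇒ 7
(2) 7|_5 = 5 + 2 ↦ 6 + 2|_6 = 8 ⇒ 7

6, 7, 7, 7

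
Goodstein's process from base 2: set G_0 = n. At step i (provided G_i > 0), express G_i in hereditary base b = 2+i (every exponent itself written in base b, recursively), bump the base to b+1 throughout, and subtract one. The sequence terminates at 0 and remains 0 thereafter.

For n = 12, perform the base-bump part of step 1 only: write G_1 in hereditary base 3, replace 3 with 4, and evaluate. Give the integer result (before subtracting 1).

1066

[0] 12 ≡ 2^(2 + 1) + 2^2 (base 2). Lift 3: 108. −1: 107.
[1] 107 ≡ 3^(3 + 1) + 2·3^2 + 2·3 + 2 (base 3). Lift 4: 1066. −1: 1065.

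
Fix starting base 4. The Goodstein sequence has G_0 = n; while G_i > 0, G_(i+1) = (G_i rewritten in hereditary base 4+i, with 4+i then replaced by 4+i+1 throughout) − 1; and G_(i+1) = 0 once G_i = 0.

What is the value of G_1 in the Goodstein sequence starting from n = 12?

i=0: 12 = 3·4 (b=4); 4→5: 3·5 = 15; 15−1 = 14
i=1: 14 = 2·5 + 4 (b=5); 5→6: 2·6 + 4 = 16; 16−1 = 15

14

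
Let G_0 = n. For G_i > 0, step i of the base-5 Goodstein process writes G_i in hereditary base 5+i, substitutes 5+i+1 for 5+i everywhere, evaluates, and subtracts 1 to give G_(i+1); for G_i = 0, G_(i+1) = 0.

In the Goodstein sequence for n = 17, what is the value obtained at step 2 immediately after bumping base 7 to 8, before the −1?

[0] 17 ≡ 3·5 + 2 (base 5). Lift 6: 20. −1: 19.
[1] 19 ≡ 3·6 + 1 (base 6). Lift 7: 22. −1: 21.

24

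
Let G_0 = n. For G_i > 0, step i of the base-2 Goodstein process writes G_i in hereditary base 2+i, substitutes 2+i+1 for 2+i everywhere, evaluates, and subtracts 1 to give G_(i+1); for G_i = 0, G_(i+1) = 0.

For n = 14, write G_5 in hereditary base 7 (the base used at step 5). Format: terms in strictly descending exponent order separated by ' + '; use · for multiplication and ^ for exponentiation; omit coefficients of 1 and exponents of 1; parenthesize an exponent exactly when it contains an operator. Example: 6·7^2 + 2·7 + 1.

7^(7 + 1) + 5·7^5 + 5·7^4 + 5·7^3 + 5·7^2 + 5·7 + 4

G_0 = 14. HB_2(14) = 2^(2 + 1) + 2^2 + 2. Bump = 111. G_1 = 110.
G_1 = 110. HB_3(110) = 3^(3 + 1) + 3^3 + 2. Bump = 1282. G_2 = 1281.
G_2 = 1281. HB_4(1281) = 4^(4 + 1) + 4^4 + 1. Bump = 18751. G_3 = 18750.
G_3 = 18750. HB_5(18750) = 5^(5 + 1) + 5^5. Bump = 326592. G_4 = 326591.
G_4 = 326591. HB_6(326591) = 6^(6 + 1) + 5·6^5 + 5·6^4 + 5·6^3 + 5·6^2 + 5·6 + 5. Bump = 5862841. G_5 = 5862840.
G_5 = 5862840. HB_7(5862840) = 7^(7 + 1) + 5·7^5 + 5·7^4 + 5·7^3 + 5·7^2 + 5·7 + 4. Bump = 134404972. G_6 = 134404971.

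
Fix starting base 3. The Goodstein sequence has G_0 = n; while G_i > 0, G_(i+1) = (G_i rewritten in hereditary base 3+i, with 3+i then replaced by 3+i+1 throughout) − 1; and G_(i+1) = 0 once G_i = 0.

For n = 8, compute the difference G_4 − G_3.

G_0=8  [base 3] 2·3 + 2  →[3↦4]→  2·4 + 2 = 10  −1 ⇒ G_1=9
G_1=9  [base 4] 2·4 + 1  →[4↦5]→  2·5 + 1 = 11  −1 ⇒ G_2=10
G_2=10  [base 5] 2·5  →[5↦6]→  2·6 = 12  −1 ⇒ G_3=11
G_3=11  [base 6] 6 + 5  →[6↦7]→  7 + 5 = 12  −1 ⇒ G_4=11

0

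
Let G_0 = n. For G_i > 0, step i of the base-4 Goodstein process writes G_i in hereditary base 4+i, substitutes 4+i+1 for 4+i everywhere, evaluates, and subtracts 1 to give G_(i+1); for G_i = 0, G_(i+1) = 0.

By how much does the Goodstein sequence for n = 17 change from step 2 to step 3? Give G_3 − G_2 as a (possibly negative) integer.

G_0 = 17. HB_4(17) = 4^2 + 1. Bump = 26. G_1 = 25.
G_1 = 25. HB_5(25) = 5^2. Bump = 36. G_2 = 35.
G_2 = 35. HB_6(35) = 5·6 + 5. Bump = 40. G_3 = 39.

4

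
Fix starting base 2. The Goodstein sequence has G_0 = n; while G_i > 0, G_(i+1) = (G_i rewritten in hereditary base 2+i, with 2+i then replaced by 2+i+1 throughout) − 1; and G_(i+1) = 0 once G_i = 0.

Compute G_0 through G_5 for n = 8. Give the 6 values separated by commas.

8, 80, 553, 6310, 93395, 1647195

i=0: 8 = 2^(2 + 1) (b=2); 2→3: 3^(3 + 1) = 81; 81−1 = 80
i=1: 80 = 2·3^3 + 2·3^2 + 2·3 + 2 (b=3); 3→4: 2·4^4 + 2·4^2 + 2·4 + 2 = 554; 554−1 = 553
i=2: 553 = 2·4^4 + 2·4^2 + 2·4 + 1 (b=4); 4→5: 2·5^5 + 2·5^2 + 2·5 + 1 = 6311; 6311−1 = 6310
i=3: 6310 = 2·5^5 + 2·5^2 + 2·5 (b=5); 5→6: 2·6^6 + 2·6^2 + 2·6 = 93396; 93396−1 = 93395
i=4: 93395 = 2·6^6 + 2·6^2 + 6 + 5 (b=6); 6→7: 2·7^7 + 2·7^2 + 7 + 5 = 1647196; 1647196−1 = 1647195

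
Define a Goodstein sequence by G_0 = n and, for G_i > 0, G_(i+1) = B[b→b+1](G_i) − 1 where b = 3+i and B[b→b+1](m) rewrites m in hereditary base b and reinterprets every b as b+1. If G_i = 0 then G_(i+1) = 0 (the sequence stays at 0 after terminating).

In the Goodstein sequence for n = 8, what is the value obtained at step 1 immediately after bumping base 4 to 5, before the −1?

[0] 8 ≡ 2·3 + 2 (base 3). Lift 4: 10. −1: 9.
[1] 9 ≡ 2·4 + 1 (base 4). Lift 5: 11. −1: 10.

11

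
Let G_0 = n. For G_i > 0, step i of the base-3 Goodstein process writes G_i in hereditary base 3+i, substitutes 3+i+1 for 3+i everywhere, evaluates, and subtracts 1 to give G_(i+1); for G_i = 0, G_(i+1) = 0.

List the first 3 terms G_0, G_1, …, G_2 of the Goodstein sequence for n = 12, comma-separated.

12, 19, 27

G_0 = 12. HB_3(12) = 3^2 + 3. Bump = 20. G_1 = 19.
G_1 = 19. HB_4(19) = 4^2 + 3. Bump = 28. G_2 = 27.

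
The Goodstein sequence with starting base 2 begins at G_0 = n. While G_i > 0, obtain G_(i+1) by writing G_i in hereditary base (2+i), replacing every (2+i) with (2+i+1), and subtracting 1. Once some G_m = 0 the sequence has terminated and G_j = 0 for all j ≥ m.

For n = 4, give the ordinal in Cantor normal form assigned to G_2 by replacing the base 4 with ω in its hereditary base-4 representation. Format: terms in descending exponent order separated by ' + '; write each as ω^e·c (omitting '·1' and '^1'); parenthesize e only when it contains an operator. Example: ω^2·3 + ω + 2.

ω^2·2 + ω·2 + 1

(0) 4|_2 = 2^2 ↦ 3^3|_3 = 27 ⇒ 26
(1) 26|_3 = 2·3^2 + 2·3 + 2 ↦ 2·4^2 + 2·4 + 2|_4 = 42 ⇒ 41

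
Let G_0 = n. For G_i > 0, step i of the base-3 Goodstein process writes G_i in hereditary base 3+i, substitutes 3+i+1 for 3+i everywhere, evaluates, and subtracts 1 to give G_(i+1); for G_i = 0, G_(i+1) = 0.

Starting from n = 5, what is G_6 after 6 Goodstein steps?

2

base 3: 5 = 3 + 2; at 4: 4 + 2 = 6; next = 5
base 4: 5 = 4 + 1; at 5: 5 + 1 = 6; next = 5
base 5: 5 = 5; at 6: 6 = 6; next = 5
base 6: 5 = 5; at 7: 5 = 5; next = 4
base 7: 4 = 4; at 8: 4 = 4; next = 3
base 8: 3 = 3; at 9: 3 = 3; next = 2
base 9: 2 = 2; at 10: 2 = 2; next = 1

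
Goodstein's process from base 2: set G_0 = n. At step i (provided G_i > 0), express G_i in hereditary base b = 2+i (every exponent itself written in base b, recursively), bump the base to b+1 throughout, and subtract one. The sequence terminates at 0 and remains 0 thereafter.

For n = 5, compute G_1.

base 2: 5 = 2^2 + 1; at 3: 3^3 + 1 = 28; next = 27
base 3: 27 = 3^3; at 4: 4^4 = 256; next = 255

27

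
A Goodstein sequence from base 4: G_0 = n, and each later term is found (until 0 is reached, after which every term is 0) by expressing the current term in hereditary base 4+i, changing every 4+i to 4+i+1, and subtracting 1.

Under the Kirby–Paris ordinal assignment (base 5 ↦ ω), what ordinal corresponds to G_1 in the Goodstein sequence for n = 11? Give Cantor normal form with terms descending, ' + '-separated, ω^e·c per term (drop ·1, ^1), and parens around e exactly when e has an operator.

[0] 11 ≡ 2·4 + 3 (base 4). Lift 5: 13. −1: 12.
[1] 12 ≡ 2·5 + 2 (base 5). Lift 6: 14. −1: 13.

ω·2 + 2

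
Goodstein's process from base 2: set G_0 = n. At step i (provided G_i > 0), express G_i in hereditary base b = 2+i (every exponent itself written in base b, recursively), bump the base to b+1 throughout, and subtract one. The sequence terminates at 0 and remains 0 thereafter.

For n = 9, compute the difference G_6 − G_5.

47861573

G_0=9  [base 2] 2^(2 + 1) + 1  →[2↦3]→  3^(3 + 1) + 1 = 82  −1 ⇒ G_1=81
G_1=81  [base 3] 3^(3 + 1)  →[3↦4]→  4^(4 + 1) = 1024  −1 ⇒ G_2=1023
G_2=1023  [base 4] 3·4^4 + 3·4^3 + 3·4^2 + 3·4 + 3  →[4↦5]→  3·5^5 + 3·5^3 + 3·5^2 + 3·5 + 3 = 9843  −1 ⇒ G_3=9842
G_3=9842  [base 5] 3·5^5 + 3·5^3 + 3·5^2 + 3·5 + 2  →[5↦6]→  3·6^6 + 3·6^3 + 3·6^2 + 3·6 + 2 = 140744  −1 ⇒ G_4=140743
G_4=140743  [base 6] 3·6^6 + 3·6^3 + 3·6^2 + 3·6 + 1  →[6↦7]→  3·7^7 + 3·7^3 + 3·7^2 + 3·7 + 1 = 2471827  −1 ⇒ G_5=2471826
G_5=2471826  [base 7] 3·7^7 + 3·7^3 + 3·7^2 + 3·7  →[7↦8]→  3·8^8 + 3·8^3 + 3·8^2 + 3·8 = 50333400  −1 ⇒ G_6=50333399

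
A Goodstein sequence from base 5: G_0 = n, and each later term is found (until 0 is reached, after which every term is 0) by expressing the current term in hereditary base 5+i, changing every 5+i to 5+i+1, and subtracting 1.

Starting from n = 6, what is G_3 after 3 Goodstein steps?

i=0: 6 = 5 + 1 (b=5); 5→6: 6 + 1 = 7; 7−1 = 6
i=1: 6 = 6 (b=6); 6→7: 7 = 7; 7−1 = 6
i=2: 6 = 6 (b=7); 7→8: 6 = 6; 6−1 = 5

5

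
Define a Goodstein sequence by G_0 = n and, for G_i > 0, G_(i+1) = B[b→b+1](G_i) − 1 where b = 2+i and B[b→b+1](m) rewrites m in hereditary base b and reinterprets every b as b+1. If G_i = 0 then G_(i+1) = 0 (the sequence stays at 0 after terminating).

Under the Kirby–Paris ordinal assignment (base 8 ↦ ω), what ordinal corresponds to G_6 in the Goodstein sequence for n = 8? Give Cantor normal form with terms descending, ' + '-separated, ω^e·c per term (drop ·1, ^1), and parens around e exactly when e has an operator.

ω^ω·2 + ω^2·2 + ω + 3

i=0: 8 = 2^(2 + 1) (b=2); 2→3: 3^(3 + 1) = 81; 81−1 = 80
i=1: 80 = 2·3^3 + 2·3^2 + 2·3 + 2 (b=3); 3→4: 2·4^4 + 2·4^2 + 2·4 + 2 = 554; 554−1 = 553
i=2: 553 = 2·4^4 + 2·4^2 + 2·4 + 1 (b=4); 4→5: 2·5^5 + 2·5^2 + 2·5 + 1 = 6311; 6311−1 = 6310
i=3: 6310 = 2·5^5 + 2·5^2 + 2·5 (b=5); 5→6: 2·6^6 + 2·6^2 + 2·6 = 93396; 93396−1 = 93395
i=4: 93395 = 2·6^6 + 2·6^2 + 6 + 5 (b=6); 6→7: 2·7^7 + 2·7^2 + 7 + 5 = 1647196; 1647196−1 = 1647195
i=5: 1647195 = 2·7^7 + 2·7^2 + 7 + 4 (b=7); 7→8: 2·8^8 + 2·8^2 + 8 + 4 = 33554572; 33554572−1 = 33554571
i=6: 33554571 = 2·8^8 + 2·8^2 + 8 + 3 (b=8); 8→9: 2·9^9 + 2·9^2 + 9 + 3 = 774841152; 774841152−1 = 774841151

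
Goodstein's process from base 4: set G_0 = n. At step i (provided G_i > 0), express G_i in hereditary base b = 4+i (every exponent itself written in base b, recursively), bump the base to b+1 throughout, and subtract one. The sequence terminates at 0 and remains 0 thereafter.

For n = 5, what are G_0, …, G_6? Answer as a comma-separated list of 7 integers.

5, 5, 5, 4, 3, 2, 1

5 —HB4→ 4 + 1 —bump→ 5 + 1 = 6 —(−1)→ 5
5 —HB5→ 5 —bump→ 6 = 6 —(−1)→ 5
5 —HB6→ 5 —bump→ 5 = 5 —(−1)→ 4
4 —HB7→ 4 —bump→ 4 = 4 —(−1)→ 3
3 —HB8→ 3 —bump→ 3 = 3 —(−1)→ 2
2 —HB9→ 2 —bump→ 2 = 2 —(−1)→ 1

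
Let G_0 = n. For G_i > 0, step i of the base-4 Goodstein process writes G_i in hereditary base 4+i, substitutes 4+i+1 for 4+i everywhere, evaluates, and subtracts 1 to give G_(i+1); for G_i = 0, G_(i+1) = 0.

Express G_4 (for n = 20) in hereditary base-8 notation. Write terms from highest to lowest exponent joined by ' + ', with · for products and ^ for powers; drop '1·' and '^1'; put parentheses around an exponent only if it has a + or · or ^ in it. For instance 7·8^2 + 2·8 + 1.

8^2 + 1

i=0: 20 = 4^2 + 4 (b=4); 4→5: 5^2 + 5 = 30; 30−1 = 29
i=1: 29 = 5^2 + 4 (b=5); 5→6: 6^2 + 4 = 40; 40−1 = 39
i=2: 39 = 6^2 + 3 (b=6); 6→7: 7^2 + 3 = 52; 52−1 = 51
i=3: 51 = 7^2 + 2 (b=7); 7→8: 8^2 + 2 = 66; 66−1 = 65
i=4: 65 = 8^2 + 1 (b=8); 8→9: 9^2 + 1 = 82; 82−1 = 81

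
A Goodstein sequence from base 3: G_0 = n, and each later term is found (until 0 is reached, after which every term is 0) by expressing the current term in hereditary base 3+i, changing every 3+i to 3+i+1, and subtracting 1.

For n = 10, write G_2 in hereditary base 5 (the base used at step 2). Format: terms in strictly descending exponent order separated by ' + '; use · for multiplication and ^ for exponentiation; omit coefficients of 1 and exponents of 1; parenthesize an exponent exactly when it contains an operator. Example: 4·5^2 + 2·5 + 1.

step 0: 10 = 3^2 + 1; sub 4 for 3: 4^2 + 1; = 17; G_1 = 17−1 = 16
step 1: 16 = 4^2; sub 5 for 4: 5^2; = 25; G_2 = 25−1 = 24
step 2: 24 = 4·5 + 4; sub 6 for 5: 4·6 + 4; = 28; G_3 = 28−1 = 27

4·5 + 4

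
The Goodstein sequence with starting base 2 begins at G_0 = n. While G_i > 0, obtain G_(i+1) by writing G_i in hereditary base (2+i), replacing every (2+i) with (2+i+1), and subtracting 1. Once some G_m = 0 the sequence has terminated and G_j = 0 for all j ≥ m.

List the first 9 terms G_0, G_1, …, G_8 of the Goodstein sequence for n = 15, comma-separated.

(0) 15|_2 = 2^(2 + 1) + 2^2 + 2 + 1 ↦ 3^(3 + 1) + 3^3 + 3 + 1|_3 = 112 ⇒ 111
(1) 111|_3 = 3^(3 + 1) + 3^3 + 3 ↦ 4^(4 + 1) + 4^4 + 4|_4 = 1284 ⇒ 1283
(2) 1283|_4 = 4^(4 + 1) + 4^4 + 3 ↦ 5^(5 + 1) + 5^5 + 3|_5 = 18753 ⇒ 18752
(3) 18752|_5 = 5^(5 + 1) + 5^5 + 2 ↦ 6^(6 + 1) + 6^6 + 2|_6 = 326594 ⇒ 326593
(4) 326593|_6 = 6^(6 + 1) + 6^6 + 1 ↦ 7^(7 + 1) + 7^7 + 1|_7 = 6588345 ⇒ 6588344
(5) 6588344|_7 = 7^(7 + 1) + 7^7 ↦ 8^(8 + 1) + 8^8|_8 = 150994944 ⇒ 150994943
(6) 150994943|_8 = 8^(8 + 1) + 7·8^7 + 7·8^6 + 7·8^5 + 7·8^4 + 7·8^3 + 7·8^2 + 7·8 + 7 ↦ 9^(9 + 1) + 7·9^7 + 7·9^6 + 7·9^5 + 7·9^4 + 7·9^3 + 7·9^2 + 7·9 + 7|_9 = 3524450281 ⇒ 3524450280
(7) 3524450280|_9 = 9^(9 + 1) + 7·9^7 + 7·9^6 + 7·9^5 + 7·9^4 + 7·9^3 + 7·9^2 + 7·9 + 6 ↦ 10^(10 + 1) + 7·10^7 + 7·10^6 + 7·10^5 + 7·10^4 + 7·10^3 + 7·10^2 + 7·10 + 6|_10 = 100077777776 ⇒ 100077777775

15, 111, 1283, 18752, 326593, 6588344, 150994943, 3524450280, 100077777775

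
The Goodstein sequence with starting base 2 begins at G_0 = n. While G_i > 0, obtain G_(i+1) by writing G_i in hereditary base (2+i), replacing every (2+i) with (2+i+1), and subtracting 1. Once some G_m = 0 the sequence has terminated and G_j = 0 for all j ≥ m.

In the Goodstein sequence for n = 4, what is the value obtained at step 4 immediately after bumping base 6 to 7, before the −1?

base 2: 4 = 2^2; at 3: 3^3 = 27; next = 26
base 3: 26 = 2·3^2 + 2·3 + 2; at 4: 2·4^2 + 2·4 + 2 = 42; next = 41
base 4: 41 = 2·4^2 + 2·4 + 1; at 5: 2·5^2 + 2·5 + 1 = 61; next = 60
base 5: 60 = 2·5^2 + 2·5; at 6: 2·6^2 + 2·6 = 84; next = 83
base 6: 83 = 2·6^2 + 6 + 5; at 7: 2·7^2 + 7 + 5 = 110; next = 109

110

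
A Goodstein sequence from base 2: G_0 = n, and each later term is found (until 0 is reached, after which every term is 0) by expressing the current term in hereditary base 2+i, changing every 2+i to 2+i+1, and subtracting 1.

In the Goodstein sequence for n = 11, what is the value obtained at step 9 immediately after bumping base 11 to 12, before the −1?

62412976762504

(0) 11|_2 = 2^(2 + 1) + 2 + 1 ↦ 3^(3 + 1) + 3 + 1|_3 = 85 ⇒ 84
(1) 84|_3 = 3^(3 + 1) + 3 ↦ 4^(4 + 1) + 4|_4 = 1028 ⇒ 1027
(2) 1027|_4 = 4^(4 + 1) + 3 ↦ 5^(5 + 1) + 3|_5 = 15628 ⇒ 15627
(3) 15627|_5 = 5^(5 + 1) + 2 ↦ 6^(6 + 1) + 2|_6 = 279938 ⇒ 279937
(4) 279937|_6 = 6^(6 + 1) + 1 ↦ 7^(7 + 1) + 1|_7 = 5764802 ⇒ 5764801
(5) 5764801|_7 = 7^(7 + 1) ↦ 8^(8 + 1)|_8 = 134217728 ⇒ 134217727
(6) 134217727|_8 = 7·8^8 + 7·8^7 + 7·8^6 + 7·8^5 + 7·8^4 + 7·8^3 + 7·8^2 + 7·8 + 7 ↦ 7·9^9 + 7·9^7 + 7·9^6 + 7·9^5 + 7·9^4 + 7·9^3 + 7·9^2 + 7·9 + 7|_9 = 2749609303 ⇒ 2749609302
(7) 2749609302|_9 = 7·9^9 + 7·9^7 + 7·9^6 + 7·9^5 + 7·9^4 + 7·9^3 + 7·9^2 + 7·9 + 6 ↦ 7·10^10 + 7·10^7 + 7·10^6 + 7·10^5 + 7·10^4 + 7·10^3 + 7·10^2 + 7·10 + 6|_10 = 70077777776 ⇒ 70077777775
(8) 70077777775|_10 = 7·10^10 + 7·10^7 + 7·10^6 + 7·10^5 + 7·10^4 + 7·10^3 + 7·10^2 + 7·10 + 5 ↦ 7·11^11 + 7·11^7 + 7·11^6 + 7·11^5 + 7·11^4 + 7·11^3 + 7·11^2 + 7·11 + 5|_11 = 1997331745491 ⇒ 1997331745490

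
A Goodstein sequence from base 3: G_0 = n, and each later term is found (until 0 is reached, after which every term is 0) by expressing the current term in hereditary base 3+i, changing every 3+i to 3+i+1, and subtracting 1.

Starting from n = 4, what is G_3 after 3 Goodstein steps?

4 —HB3→ 3 + 1 —bump→ 4 + 1 = 5 —(−1)→ 4
4 —HB4→ 4 —bump→ 5 = 5 —(−1)→ 4
4 —HB5→ 4 —bump→ 4 = 4 —(−1)→ 3

3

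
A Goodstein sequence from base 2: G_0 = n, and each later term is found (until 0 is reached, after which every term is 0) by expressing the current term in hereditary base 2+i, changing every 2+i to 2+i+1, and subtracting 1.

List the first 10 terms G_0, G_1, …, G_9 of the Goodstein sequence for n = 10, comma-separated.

10, 83, 1025, 15625, 279935, 4215754, 84073323, 1937434592, 50000555551, 1426559238830

[0] 10 ≡ 2^(2 + 1) + 2 (base 2). Lift 3: 84. −1: 83.
[1] 83 ≡ 3^(3 + 1) + 2 (base 3). Lift 4: 1026. −1: 1025.
[2] 1025 ≡ 4^(4 + 1) + 1 (base 4). Lift 5: 15626. −1: 15625.
[3] 15625 ≡ 5^(5 + 1) (base 5). Lift 6: 279936. −1: 279935.
[4] 279935 ≡ 5·6^6 + 5·6^5 + 5·6^4 + 5·6^3 + 5·6^2 + 5·6 + 5 (base 6). Lift 7: 4215755. −1: 4215754.
[5] 4215754 ≡ 5·7^7 + 5·7^5 + 5·7^4 + 5·7^3 + 5·7^2 + 5·7 + 4 (base 7). Lift 8: 84073324. −1: 84073323.
[6] 84073323 ≡ 5·8^8 + 5·8^5 + 5·8^4 + 5·8^3 + 5·8^2 + 5·8 + 3 (base 8). Lift 9: 1937434593. −1: 1937434592.
[7] 1937434592 ≡ 5·9^9 + 5·9^5 + 5·9^4 + 5·9^3 + 5·9^2 + 5·9 + 2 (base 9). Lift 10: 50000555552. −1: 50000555551.
[8] 50000555551 ≡ 5·10^10 + 5·10^5 + 5·10^4 + 5·10^3 + 5·10^2 + 5·10 + 1 (base 10). Lift 11: 1426559238831. −1: 1426559238830.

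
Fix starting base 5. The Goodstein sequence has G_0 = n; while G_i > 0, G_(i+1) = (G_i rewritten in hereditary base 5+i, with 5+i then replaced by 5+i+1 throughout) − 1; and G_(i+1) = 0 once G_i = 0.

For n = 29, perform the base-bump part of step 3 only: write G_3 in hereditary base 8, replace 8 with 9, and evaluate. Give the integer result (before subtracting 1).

82

base 5: 29 = 5^2 + 4; at 6: 6^2 + 4 = 40; next = 39
base 6: 39 = 6^2 + 3; at 7: 7^2 + 3 = 52; next = 51
base 7: 51 = 7^2 + 2; at 8: 8^2 + 2 = 66; next = 65
base 8: 65 = 8^2 + 1; at 9: 9^2 + 1 = 82; next = 81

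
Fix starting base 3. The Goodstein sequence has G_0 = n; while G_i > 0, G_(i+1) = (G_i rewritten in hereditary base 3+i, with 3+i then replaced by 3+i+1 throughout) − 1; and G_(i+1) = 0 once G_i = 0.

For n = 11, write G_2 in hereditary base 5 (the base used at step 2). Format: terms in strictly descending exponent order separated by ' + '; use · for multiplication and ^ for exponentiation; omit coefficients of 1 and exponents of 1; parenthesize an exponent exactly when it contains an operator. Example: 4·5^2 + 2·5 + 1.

5^2

11 —HB3→ 3^2 + 2 —bump→ 4^2 + 2 = 18 —(−1)→ 17
17 —HB4→ 4^2 + 1 —bump→ 5^2 + 1 = 26 —(−1)→ 25
25 —HB5→ 5^2 —bump→ 6^2 = 36 —(−1)→ 35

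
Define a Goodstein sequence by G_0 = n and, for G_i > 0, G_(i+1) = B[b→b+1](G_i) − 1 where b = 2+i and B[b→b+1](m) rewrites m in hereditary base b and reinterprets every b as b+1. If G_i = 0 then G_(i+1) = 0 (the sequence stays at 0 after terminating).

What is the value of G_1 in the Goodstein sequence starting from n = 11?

84

11 —HB2→ 2^(2 + 1) + 2 + 1 —bump→ 3^(3 + 1) + 3 + 1 = 85 —(−1)→ 84
84 —HB3→ 3^(3 + 1) + 3 —bump→ 4^(4 + 1) + 4 = 1028 —(−1)→ 1027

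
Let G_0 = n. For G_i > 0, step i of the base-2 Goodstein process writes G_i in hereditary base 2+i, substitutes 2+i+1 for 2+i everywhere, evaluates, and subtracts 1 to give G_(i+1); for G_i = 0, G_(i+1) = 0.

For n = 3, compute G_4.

1

G_0 = 3. HB_2(3) = 2 + 1. Bump = 4. G_1 = 3.
G_1 = 3. HB_3(3) = 3. Bump = 4. G_2 = 3.
G_2 = 3. HB_4(3) = 3. Bump = 3. G_3 = 2.
G_3 = 2. HB_5(2) = 2. Bump = 2. G_4 = 1.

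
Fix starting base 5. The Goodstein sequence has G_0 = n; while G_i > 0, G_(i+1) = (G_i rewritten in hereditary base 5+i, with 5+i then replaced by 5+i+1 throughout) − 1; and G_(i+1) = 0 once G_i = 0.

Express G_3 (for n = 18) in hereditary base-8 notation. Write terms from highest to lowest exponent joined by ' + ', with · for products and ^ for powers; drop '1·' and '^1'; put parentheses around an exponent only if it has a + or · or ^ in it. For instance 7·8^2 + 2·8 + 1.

i=0: 18 = 3·5 + 3 (b=5); 5→6: 3·6 + 3 = 21; 21−1 = 20
i=1: 20 = 3·6 + 2 (b=6); 6→7: 3·7 + 2 = 23; 23−1 = 22
i=2: 22 = 3·7 + 1 (b=7); 7→8: 3·8 + 1 = 25; 25−1 = 24
i=3: 24 = 3·8 (b=8); 8→9: 3·9 = 27; 27−1 = 26

3·8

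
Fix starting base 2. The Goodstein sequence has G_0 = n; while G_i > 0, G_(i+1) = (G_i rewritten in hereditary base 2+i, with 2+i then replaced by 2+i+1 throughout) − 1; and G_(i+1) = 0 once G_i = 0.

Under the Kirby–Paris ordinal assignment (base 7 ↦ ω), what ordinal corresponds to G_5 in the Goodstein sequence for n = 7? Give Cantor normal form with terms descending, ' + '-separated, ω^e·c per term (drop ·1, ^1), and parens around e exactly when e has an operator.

i=0: 7 = 2^2 + 2 + 1 (b=2); 2→3: 3^3 + 3 + 1 = 31; 31−1 = 30
i=1: 30 = 3^3 + 3 (b=3); 3→4: 4^4 + 4 = 260; 260−1 = 259
i=2: 259 = 4^4 + 3 (b=4); 4→5: 5^5 + 3 = 3128; 3128−1 = 3127
i=3: 3127 = 5^5 + 2 (b=5); 5→6: 6^6 + 2 = 46658; 46658−1 = 46657
i=4: 46657 = 6^6 + 1 (b=6); 6→7: 7^7 + 1 = 823544; 823544−1 = 823543
i=5: 823543 = 7^7 (b=7); 7→8: 8^8 = 16777216; 16777216−1 = 16777215

ω^ω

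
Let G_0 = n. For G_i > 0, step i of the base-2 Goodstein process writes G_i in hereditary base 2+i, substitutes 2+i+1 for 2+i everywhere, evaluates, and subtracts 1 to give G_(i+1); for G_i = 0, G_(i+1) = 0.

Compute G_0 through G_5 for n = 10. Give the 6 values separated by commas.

base 2: 10 = 2^(2 + 1) + 2; at 3: 3^(3 + 1) + 3 = 84; next = 83
base 3: 83 = 3^(3 + 1) + 2; at 4: 4^(4 + 1) + 2 = 1026; next = 1025
base 4: 1025 = 4^(4 + 1) + 1; at 5: 5^(5 + 1) + 1 = 15626; next = 15625
base 5: 15625 = 5^(5 + 1); at 6: 6^(6 + 1) = 279936; next = 279935
base 6: 279935 = 5·6^6 + 5·6^5 + 5·6^4 + 5·6^3 + 5·6^2 + 5·6 + 5; at 7: 5·7^7 + 5·7^5 + 5·7^4 + 5·7^3 + 5·7^2 + 5·7 + 5 = 4215755; next = 4215754

10, 83, 1025, 15625, 279935, 4215754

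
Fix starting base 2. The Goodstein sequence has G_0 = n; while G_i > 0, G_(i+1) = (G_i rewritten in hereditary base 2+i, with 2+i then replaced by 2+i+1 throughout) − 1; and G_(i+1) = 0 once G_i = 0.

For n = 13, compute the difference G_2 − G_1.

1171

step 0: 13 = 2^(2 + 1) + 2^2 + 1; sub 3 for 2: 3^(3 + 1) + 3^3 + 1; = 109; G_1 = 109−1 = 108
step 1: 108 = 3^(3 + 1) + 3^3; sub 4 for 3: 4^(4 + 1) + 4^4; = 1280; G_2 = 1280−1 = 1279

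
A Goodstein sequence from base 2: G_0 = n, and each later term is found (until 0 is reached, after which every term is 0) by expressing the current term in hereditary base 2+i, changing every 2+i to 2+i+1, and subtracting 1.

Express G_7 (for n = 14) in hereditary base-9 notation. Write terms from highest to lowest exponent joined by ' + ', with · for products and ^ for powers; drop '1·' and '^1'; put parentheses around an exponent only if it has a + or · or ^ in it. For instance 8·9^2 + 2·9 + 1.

G_0 = 14. HB_2(14) = 2^(2 + 1) + 2^2 + 2. Bump = 111. G_1 = 110.
G_1 = 110. HB_3(110) = 3^(3 + 1) + 3^3 + 2. Bump = 1282. G_2 = 1281.
G_2 = 1281. HB_4(1281) = 4^(4 + 1) + 4^4 + 1. Bump = 18751. G_3 = 18750.
G_3 = 18750. HB_5(18750) = 5^(5 + 1) + 5^5. Bump = 326592. G_4 = 326591.
G_4 = 326591. HB_6(326591) = 6^(6 + 1) + 5·6^5 + 5·6^4 + 5·6^3 + 5·6^2 + 5·6 + 5. Bump = 5862841. G_5 = 5862840.
G_5 = 5862840. HB_7(5862840) = 7^(7 + 1) + 5·7^5 + 5·7^4 + 5·7^3 + 5·7^2 + 5·7 + 4. Bump = 134404972. G_6 = 134404971.
G_6 = 134404971. HB_8(134404971) = 8^(8 + 1) + 5·8^5 + 5·8^4 + 5·8^3 + 5·8^2 + 5·8 + 3. Bump = 3487116549. G_7 = 3487116548.

9^(9 + 1) + 5·9^5 + 5·9^4 + 5·9^3 + 5·9^2 + 5·9 + 2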